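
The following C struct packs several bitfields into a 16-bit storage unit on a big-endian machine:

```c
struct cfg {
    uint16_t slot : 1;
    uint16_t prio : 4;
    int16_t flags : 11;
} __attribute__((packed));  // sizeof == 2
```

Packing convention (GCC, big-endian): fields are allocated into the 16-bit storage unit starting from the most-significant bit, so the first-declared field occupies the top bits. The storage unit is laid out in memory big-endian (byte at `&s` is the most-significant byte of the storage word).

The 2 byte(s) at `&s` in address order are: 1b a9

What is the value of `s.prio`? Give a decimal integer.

[0]=0x1b [1]=0xa9 (big-endian) → word 0x1ba9
slot:1 @ bit 15 → (0x1ba9>>15)&0x1 = 0x0
prio:4 @ bit 11 → (0x1ba9>>11)&0xf = 0x3  ←
flags:11 @ bit 0 → (0x1ba9>>0)&0x7ff = 0x3a9

3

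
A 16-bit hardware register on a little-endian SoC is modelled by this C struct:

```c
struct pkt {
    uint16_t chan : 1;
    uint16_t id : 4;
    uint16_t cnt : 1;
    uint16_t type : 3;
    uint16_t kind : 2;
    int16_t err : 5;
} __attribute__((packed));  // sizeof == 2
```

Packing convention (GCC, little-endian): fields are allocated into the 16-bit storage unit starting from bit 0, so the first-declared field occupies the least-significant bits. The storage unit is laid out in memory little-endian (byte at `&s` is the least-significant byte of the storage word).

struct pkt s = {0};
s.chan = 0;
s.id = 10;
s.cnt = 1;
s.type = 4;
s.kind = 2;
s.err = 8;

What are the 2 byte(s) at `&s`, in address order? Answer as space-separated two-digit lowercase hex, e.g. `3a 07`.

34 45

[0+:1] chan=0 & 0x1 = 0x0; word=0x0000
[1+:4] id=10 & 0xf = 0xa; word=0x0014
[5+:1] cnt=1 & 0x1 = 0x1; word=0x0034
[6+:3] type=4 & 0x7 = 0x4; word=0x0134
[9+:2] kind=2 & 0x3 = 0x2; word=0x0534
[11+:5] err=8 & 0x1f = 0x8; word=0x4534
word = 0x4534 → little-endian bytes:
  [0]=0x34  [1]=0x45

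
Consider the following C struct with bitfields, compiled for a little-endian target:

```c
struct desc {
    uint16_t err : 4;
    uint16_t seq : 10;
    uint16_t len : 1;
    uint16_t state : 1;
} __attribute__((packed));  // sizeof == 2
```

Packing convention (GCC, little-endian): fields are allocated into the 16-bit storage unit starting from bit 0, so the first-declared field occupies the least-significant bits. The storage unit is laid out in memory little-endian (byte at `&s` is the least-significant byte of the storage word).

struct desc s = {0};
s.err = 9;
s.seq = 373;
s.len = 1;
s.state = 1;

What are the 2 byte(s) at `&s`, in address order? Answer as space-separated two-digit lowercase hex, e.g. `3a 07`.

[0+:4] err=9 & 0xf = 0x9; word=0x0009
[4+:10] seq=373 & 0x3ff = 0x175; word=0x1759
[14+:1] len=1 & 0x1 = 0x1; word=0x5759
[15+:1] state=1 & 0x1 = 0x1; word=0xd759
word = 0xd759 → little-endian bytes:
  [0]=0x59  [1]=0xd7

59 d7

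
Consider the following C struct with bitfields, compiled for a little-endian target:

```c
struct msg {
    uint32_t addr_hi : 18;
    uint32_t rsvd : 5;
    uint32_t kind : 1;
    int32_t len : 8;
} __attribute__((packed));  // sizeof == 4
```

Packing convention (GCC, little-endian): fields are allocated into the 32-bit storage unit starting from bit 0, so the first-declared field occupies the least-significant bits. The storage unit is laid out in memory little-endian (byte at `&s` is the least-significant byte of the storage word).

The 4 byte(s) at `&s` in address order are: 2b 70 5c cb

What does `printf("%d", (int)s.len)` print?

-53

[0]=0x2b [1]=0x70 [2]=0x5c [3]=0xcb (little-endian) → word 0xcb5c702b
addr_hi:18 @ bit 0 → (0xcb5c702b>>0)&0x3ffff = 0x702b
rsvd:5 @ bit 18 → (0xcb5c702b>>18)&0x1f = 0x17
kind:1 @ bit 23 → (0xcb5c702b>>23)&0x1 = 0x0
len:8 @ bit 24 → (0xcb5c702b>>24)&0xff = 0xcb  ←
len signed 8b, MSB=1: 203 - 256 = -53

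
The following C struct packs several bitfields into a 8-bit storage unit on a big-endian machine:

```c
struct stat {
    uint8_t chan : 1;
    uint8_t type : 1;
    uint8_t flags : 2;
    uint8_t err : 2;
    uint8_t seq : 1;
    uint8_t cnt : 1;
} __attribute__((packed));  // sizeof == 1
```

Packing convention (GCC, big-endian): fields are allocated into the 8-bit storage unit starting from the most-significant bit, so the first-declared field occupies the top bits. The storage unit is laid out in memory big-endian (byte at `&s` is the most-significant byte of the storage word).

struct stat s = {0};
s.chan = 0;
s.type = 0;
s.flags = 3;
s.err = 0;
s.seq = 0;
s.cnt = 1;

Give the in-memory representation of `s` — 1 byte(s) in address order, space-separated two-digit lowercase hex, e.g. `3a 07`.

[7+:1] chan=0 & 0x1 = 0x0; word=0x00
[6+:1] type=0 & 0x1 = 0x0; word=0x00
[4+:2] flags=3 & 0x3 = 0x3; word=0x30
[2+:2] err=0 & 0x3 = 0x0; word=0x30
[1+:1] seq=0 & 0x1 = 0x0; word=0x30
[0+:1] cnt=1 & 0x1 = 0x1; word=0x31
word = 0x31 → big-endian bytes:
  [0]=0x31

31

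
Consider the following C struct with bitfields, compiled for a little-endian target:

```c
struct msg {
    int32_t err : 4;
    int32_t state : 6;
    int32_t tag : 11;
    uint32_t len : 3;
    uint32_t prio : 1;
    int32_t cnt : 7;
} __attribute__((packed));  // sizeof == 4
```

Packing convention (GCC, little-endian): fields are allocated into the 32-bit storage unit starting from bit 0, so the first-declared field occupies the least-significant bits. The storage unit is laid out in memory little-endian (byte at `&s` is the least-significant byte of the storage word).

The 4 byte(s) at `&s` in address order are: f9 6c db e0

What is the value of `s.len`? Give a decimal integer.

6

[0]=0xf9 [1]=0x6c [2]=0xdb [3]=0xe0 (little-endian) → word 0xe0db6cf9
err [0+:4] = (word>>0) & 0xf = 9
state [4+:6] = (word>>4) & 0x3f = 15
tag [10+:11] = (word>>10) & 0x7ff = 1755
len [21+:3] = (word>>21) & 0x7 = 6  ←
prio [24+:1] = (word>>24) & 0x1 = 0
cnt [25+:7] = (word>>25) & 0x7f = 112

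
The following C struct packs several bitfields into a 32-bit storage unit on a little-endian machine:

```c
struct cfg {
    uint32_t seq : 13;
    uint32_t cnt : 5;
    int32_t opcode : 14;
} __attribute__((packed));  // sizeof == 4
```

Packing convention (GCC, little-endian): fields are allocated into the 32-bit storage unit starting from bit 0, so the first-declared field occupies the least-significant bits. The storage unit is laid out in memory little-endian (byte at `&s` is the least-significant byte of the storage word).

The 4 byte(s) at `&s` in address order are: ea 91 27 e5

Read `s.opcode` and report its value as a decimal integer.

-1719

[0]=0xea [1]=0x91 [2]=0x27 [3]=0xe5 (little-endian) → word 0xe52791ea
seq:13 @ bit 0 → (0xe52791ea>>0)&0x1fff = 0x11ea
cnt:5 @ bit 13 → (0xe52791ea>>13)&0x1f = 0x1c
opcode:14 @ bit 18 → (0xe52791ea>>18)&0x3fff = 0x3949  ←
opcode signed 14b, MSB=1: 14665 - 16384 = -1719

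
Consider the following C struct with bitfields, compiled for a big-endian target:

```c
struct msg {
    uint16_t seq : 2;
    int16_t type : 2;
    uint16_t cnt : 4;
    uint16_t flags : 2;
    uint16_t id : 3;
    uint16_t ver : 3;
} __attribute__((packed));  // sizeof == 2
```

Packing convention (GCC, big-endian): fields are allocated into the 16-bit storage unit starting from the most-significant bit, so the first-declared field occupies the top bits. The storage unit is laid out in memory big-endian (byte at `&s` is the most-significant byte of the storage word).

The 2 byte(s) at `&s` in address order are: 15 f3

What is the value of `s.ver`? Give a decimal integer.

3

[0]=0x15 [1]=0xf3 (big-endian) → word 0x15f3
seq [14+:2] = (word>>14) & 0x3 = 0
type [12+:2] = (word>>12) & 0x3 = 1
cnt [8+:4] = (word>>8) & 0xf = 5
flags [6+:2] = (word>>6) & 0x3 = 3
id [3+:3] = (word>>3) & 0x7 = 6
ver [0+:3] = (word>>0) & 0x7 = 3  ←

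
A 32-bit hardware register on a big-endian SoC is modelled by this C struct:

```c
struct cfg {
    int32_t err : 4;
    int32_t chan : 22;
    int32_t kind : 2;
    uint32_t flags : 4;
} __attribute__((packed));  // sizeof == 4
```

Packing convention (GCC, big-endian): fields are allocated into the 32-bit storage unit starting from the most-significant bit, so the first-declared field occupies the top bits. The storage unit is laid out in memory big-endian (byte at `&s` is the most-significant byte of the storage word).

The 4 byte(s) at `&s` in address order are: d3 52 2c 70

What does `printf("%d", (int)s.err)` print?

-3

[0]=0xd3 [1]=0x52 [2]=0x2c [3]=0x70 (big-endian) → word 0xd3522c70
err:4 @ bit 28 → (0xd3522c70>>28)&0xf = 0xd  ←
chan:22 @ bit 6 → (0xd3522c70>>6)&0x3fffff = 0xd48b1
kind:2 @ bit 4 → (0xd3522c70>>4)&0x3 = 0x3
flags:4 @ bit 0 → (0xd3522c70>>0)&0xf = 0x0
err signed 4b, MSB=1: 13 - 16 = -3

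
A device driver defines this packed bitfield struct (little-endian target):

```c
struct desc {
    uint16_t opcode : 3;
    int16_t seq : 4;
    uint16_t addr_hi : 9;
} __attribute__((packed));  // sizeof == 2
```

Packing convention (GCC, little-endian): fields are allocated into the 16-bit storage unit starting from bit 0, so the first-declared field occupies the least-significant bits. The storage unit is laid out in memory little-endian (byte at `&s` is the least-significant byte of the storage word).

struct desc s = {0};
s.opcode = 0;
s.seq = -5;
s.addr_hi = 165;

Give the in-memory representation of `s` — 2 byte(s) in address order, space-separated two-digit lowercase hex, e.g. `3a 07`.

d8 52

[0+:3] opcode=0 & 0x7 = 0x0; word=0x0000
[3+:4] seq=-5 & 0xf = 0xb; word=0x0058
[7+:9] addr_hi=165 & 0x1ff = 0xa5; word=0x52d8
word = 0x52d8 → little-endian bytes:
  [0]=0xd8  [1]=0x52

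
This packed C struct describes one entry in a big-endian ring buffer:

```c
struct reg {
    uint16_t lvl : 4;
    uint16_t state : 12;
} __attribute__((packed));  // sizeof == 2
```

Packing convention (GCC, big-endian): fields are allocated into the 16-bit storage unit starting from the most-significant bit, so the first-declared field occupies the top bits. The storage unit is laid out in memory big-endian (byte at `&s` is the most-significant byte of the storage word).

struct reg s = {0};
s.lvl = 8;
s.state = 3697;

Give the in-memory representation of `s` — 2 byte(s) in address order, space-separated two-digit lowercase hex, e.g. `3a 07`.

8e 71

lvl (4b) val=8 bits=0x8 at bit 12: 0x8000
state (12b) val=3697 bits=0xe71 at bit 0: 0x8e71
word = 0x8e71 → big-endian bytes:
  [0]=0x8e  [1]=0x71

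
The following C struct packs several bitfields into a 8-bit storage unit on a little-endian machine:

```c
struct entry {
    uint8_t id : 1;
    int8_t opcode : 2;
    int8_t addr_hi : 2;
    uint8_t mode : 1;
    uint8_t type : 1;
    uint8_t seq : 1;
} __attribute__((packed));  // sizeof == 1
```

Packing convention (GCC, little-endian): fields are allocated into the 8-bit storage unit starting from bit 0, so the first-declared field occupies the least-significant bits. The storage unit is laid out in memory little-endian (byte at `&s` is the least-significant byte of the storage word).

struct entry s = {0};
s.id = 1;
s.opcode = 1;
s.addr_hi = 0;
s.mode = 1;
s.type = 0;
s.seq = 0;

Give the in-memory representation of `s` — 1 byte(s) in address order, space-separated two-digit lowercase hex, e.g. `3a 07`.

id:1 = 1 → 0x1 << 0 → word 0x01
opcode:2 = 1 → 0x1 << 1 → word 0x03
addr_hi:2 = 0 → 0x0 << 3 → word 0x03
mode:1 = 1 → 0x1 << 5 → word 0x23
type:1 = 0 → 0x0 << 6 → word 0x23
seq:1 = 0 → 0x0 << 7 → word 0x23
word = 0x23 → little-endian bytes:
  [0]=0x23

23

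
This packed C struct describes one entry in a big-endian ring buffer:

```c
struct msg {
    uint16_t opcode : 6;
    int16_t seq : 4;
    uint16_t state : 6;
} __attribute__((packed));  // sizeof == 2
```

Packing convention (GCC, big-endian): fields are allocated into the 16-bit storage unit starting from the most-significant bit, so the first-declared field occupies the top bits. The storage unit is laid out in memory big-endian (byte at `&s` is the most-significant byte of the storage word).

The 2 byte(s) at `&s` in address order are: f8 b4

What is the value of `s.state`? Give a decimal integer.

52

[0]=0xf8 [1]=0xb4 (big-endian) → word 0xf8b4
opcode [10+:6] = (word>>10) & 0x3f = 62
seq [6+:4] = (word>>6) & 0xf = 2
state [0+:6] = (word>>0) & 0x3f = 52  ←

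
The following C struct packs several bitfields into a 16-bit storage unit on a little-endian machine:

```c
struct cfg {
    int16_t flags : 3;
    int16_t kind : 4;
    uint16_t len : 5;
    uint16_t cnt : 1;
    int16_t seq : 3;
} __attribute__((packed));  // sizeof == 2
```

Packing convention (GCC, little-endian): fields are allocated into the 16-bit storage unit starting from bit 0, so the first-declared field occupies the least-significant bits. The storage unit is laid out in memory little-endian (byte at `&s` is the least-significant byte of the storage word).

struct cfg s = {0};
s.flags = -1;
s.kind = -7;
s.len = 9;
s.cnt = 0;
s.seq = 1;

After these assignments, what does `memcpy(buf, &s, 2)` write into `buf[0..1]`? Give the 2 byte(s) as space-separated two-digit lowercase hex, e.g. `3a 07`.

flags (3b) val=-1 bits=0x7 at bit 0: 0x0007
kind (4b) val=-7 bits=0x9 at bit 3: 0x004f
len (5b) val=9 bits=0x9 at bit 7: 0x04cf
cnt (1b) val=0 bits=0x0 at bit 12: 0x04cf
seq (3b) val=1 bits=0x1 at bit 13: 0x24cf
word = 0x24cf → little-endian bytes:
  [0]=0xcf  [1]=0x24

cf 24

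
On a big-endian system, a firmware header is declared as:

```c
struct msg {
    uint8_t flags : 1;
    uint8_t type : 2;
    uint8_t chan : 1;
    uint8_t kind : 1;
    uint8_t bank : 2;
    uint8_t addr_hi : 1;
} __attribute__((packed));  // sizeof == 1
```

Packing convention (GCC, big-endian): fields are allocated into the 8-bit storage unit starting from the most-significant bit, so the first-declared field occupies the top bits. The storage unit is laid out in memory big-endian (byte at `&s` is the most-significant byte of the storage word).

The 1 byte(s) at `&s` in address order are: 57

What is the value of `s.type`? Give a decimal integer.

2

[0]=0x57 (big-endian) → word 0x57
flags:1 @ bit 7 → (0x57>>7)&0x1 = 0x0
type:2 @ bit 5 → (0x57>>5)&0x3 = 0x2  ←
chan:1 @ bit 4 → (0x57>>4)&0x1 = 0x1
kind:1 @ bit 3 → (0x57>>3)&0x1 = 0x0
bank:2 @ bit 1 → (0x57>>1)&0x3 = 0x3
addr_hi:1 @ bit 0 → (0x57>>0)&0x1 = 0x1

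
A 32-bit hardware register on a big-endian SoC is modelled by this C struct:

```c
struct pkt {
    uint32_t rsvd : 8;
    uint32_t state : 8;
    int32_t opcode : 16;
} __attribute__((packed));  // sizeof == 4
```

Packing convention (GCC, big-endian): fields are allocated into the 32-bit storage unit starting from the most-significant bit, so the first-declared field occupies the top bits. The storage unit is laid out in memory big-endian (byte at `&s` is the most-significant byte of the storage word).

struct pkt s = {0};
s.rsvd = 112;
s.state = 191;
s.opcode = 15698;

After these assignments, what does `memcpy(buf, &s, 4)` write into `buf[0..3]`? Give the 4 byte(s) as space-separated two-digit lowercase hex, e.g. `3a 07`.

70 bf 3d 52

rsvd (8b) val=112 bits=0x70 at bit 24: 0x70000000
state (8b) val=191 bits=0xbf at bit 16: 0x70bf0000
opcode (16b) val=15698 bits=0x3d52 at bit 0: 0x70bf3d52
word = 0x70bf3d52 → big-endian bytes:
  [0]=0x70  [1]=0xbf  [2]=0x3d  [3]=0x52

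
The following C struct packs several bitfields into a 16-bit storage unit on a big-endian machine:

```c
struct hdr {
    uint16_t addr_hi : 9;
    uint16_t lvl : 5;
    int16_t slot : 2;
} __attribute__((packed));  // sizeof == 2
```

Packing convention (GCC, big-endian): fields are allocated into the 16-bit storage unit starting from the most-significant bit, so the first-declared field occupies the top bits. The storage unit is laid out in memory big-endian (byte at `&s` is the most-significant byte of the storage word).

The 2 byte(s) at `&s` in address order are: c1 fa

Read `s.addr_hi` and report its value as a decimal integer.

[0]=0xc1 [1]=0xfa (big-endian) → word 0xc1fa
addr_hi [7+:9] = (word>>7) & 0x1ff = 387  ←
lvl [2+:5] = (word>>2) & 0x1f = 30
slot [0+:2] = (word>>0) & 0x3 = 2

387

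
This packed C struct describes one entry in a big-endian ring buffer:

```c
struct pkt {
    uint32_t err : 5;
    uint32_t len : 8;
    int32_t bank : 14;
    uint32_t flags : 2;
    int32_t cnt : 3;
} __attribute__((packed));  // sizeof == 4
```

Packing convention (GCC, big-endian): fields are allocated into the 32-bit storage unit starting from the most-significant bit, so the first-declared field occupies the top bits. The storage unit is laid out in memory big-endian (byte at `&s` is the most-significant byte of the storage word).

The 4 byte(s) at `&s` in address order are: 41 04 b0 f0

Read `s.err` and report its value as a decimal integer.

8

[0]=0x41 [1]=0x04 [2]=0xb0 [3]=0xf0 (big-endian) → word 0x4104b0f0
err [27+:5] = (word>>27) & 0x1f = 8  ←
len [19+:8] = (word>>19) & 0xff = 32
bank [5+:14] = (word>>5) & 0x3fff = 9607
flags [3+:2] = (word>>3) & 0x3 = 2
cnt [0+:3] = (word>>0) & 0x7 = 0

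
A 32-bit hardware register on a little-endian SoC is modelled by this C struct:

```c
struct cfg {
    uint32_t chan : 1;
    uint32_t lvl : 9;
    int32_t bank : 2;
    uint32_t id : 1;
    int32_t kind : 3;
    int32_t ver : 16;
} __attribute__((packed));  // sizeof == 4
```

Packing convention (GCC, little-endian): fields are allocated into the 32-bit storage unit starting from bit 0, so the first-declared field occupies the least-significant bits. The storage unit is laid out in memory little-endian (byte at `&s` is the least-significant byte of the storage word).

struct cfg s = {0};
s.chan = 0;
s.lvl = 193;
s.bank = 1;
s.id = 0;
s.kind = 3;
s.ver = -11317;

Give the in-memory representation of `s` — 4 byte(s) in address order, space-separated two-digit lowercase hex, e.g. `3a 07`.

82 65 cb d3

chan:1 = 0 → 0x0 << 0 → word 0x00000000
lvl:9 = 193 → 0xc1 << 1 → word 0x00000182
bank:2 = 1 → 0x1 << 10 → word 0x00000582
id:1 = 0 → 0x0 << 12 → word 0x00000582
kind:3 = 3 → 0x3 << 13 → word 0x00006582
ver:16 = -11317 → 0xd3cb << 16 → word 0xd3cb6582
word = 0xd3cb6582 → little-endian bytes:
  [0]=0x82  [1]=0x65  [2]=0xcb  [3]=0xd3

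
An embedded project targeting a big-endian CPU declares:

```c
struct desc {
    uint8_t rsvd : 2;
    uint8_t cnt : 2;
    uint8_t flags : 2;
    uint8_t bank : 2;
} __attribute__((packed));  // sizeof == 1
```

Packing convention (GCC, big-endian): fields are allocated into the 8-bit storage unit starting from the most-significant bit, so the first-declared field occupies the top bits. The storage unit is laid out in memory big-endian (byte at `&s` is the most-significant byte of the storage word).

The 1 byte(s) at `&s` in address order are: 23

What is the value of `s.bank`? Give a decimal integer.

[0]=0x23 (big-endian) → word 0x23
rsvd [6+:2] = (word>>6) & 0x3 = 0
cnt [4+:2] = (word>>4) & 0x3 = 2
flags [2+:2] = (word>>2) & 0x3 = 0
bank [0+:2] = (word>>0) & 0x3 = 3  ←

3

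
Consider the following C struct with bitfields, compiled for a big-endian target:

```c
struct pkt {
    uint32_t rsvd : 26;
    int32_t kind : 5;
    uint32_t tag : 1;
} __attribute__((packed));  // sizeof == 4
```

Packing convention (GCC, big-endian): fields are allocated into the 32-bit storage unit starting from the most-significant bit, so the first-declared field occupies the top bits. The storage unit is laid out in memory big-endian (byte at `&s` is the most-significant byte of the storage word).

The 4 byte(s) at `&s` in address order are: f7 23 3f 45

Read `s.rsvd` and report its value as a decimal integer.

[0]=0xf7 [1]=0x23 [2]=0x3f [3]=0x45 (big-endian) → word 0xf7233f45
rsvd [6+:26] = (word>>6) & 0x3ffffff = 64785661  ←
kind [1+:5] = (word>>1) & 0x1f = 2
tag [0+:1] = (word>>0) & 0x1 = 1

64785661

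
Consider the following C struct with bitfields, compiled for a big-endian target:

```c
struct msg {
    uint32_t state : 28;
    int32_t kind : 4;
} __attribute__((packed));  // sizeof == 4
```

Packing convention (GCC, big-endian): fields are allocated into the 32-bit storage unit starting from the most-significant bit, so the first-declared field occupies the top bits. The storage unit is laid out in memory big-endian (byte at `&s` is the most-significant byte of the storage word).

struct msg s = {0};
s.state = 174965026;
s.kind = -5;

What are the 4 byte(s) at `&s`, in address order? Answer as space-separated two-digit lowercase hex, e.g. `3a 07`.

state (28b) val=174965026 bits=0xa6dc122 at bit 4: 0xa6dc1220
kind (4b) val=-5 bits=0xb at bit 0: 0xa6dc122b
word = 0xa6dc122b → big-endian bytes:
  [0]=0xa6  [1]=0xdc  [2]=0x12  [3]=0x2b

a6 dc 12 2b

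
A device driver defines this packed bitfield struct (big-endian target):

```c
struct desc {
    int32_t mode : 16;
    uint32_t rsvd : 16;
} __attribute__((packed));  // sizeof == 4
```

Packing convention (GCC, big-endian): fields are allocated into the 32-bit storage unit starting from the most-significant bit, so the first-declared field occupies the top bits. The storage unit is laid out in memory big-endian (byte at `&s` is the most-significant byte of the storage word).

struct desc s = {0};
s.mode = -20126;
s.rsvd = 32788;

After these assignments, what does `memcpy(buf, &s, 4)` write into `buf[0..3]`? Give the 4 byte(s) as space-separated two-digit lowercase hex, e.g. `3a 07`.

b1 62 80 14

[16+:16] mode=-20126 & 0xffff = 0xb162; word=0xb1620000
[0+:16] rsvd=32788 & 0xffff = 0x8014; word=0xb1628014
word = 0xb1628014 → big-endian bytes:
  [0]=0xb1  [1]=0x62  [2]=0x80  [3]=0x14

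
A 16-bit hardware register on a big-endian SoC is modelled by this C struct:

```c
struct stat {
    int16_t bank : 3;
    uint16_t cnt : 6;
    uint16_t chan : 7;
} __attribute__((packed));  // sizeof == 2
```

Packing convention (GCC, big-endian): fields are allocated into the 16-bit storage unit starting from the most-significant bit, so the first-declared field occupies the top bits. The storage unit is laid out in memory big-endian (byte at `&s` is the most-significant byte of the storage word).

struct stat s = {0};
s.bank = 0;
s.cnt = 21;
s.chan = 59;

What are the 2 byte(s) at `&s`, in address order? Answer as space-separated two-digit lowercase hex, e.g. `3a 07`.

0a bb

bank (3b) val=0 bits=0x0 at bit 13: 0x0000
cnt (6b) val=21 bits=0x15 at bit 7: 0x0a80
chan (7b) val=59 bits=0x3b at bit 0: 0x0abb
word = 0x0abb → big-endian bytes:
  [0]=0x0a  [1]=0xbb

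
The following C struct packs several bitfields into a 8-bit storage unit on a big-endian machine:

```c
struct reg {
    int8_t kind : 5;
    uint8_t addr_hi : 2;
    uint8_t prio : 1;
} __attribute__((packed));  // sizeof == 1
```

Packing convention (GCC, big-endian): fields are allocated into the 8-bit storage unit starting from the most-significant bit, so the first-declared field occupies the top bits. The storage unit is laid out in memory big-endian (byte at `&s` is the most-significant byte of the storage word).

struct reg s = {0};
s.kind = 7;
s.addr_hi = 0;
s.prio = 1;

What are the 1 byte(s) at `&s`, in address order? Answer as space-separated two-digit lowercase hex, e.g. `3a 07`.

[3+:5] kind=7 & 0x1f = 0x7; word=0x38
[1+:2] addr_hi=0 & 0x3 = 0x0; word=0x38
[0+:1] prio=1 & 0x1 = 0x1; word=0x39
word = 0x39 → big-endian bytes:
  [0]=0x39

39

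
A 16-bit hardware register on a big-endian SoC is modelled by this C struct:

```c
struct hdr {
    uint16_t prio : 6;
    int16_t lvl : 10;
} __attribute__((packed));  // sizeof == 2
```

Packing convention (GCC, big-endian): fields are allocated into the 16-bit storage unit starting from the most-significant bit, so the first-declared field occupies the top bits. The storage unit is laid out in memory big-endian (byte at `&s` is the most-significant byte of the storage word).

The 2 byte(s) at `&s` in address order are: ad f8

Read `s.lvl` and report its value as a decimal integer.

504

[0]=0xad [1]=0xf8 (big-endian) → word 0xadf8
prio:6 @ bit 10 → (0xadf8>>10)&0x3f = 0x2b
lvl:10 @ bit 0 → (0xadf8>>0)&0x3ff = 0x1f8  ←
lvl signed 10b, MSB=0: value = 504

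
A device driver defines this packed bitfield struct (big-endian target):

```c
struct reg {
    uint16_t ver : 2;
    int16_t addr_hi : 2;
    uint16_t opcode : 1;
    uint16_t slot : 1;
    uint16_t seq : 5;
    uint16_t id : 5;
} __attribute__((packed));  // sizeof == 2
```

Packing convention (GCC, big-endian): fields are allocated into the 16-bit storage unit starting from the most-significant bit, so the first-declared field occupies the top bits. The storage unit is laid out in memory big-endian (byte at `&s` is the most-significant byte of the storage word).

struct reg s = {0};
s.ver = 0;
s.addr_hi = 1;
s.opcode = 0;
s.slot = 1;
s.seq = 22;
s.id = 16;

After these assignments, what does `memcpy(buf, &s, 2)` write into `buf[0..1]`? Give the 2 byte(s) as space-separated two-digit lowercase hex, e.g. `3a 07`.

16 d0

ver:2 = 0 → 0x0 << 14 → word 0x0000
addr_hi:2 = 1 → 0x1 << 12 → word 0x1000
opcode:1 = 0 → 0x0 << 11 → word 0x1000
slot:1 = 1 → 0x1 << 10 → word 0x1400
seq:5 = 22 → 0x16 << 5 → word 0x16c0
id:5 = 16 → 0x10 << 0 → word 0x16d0
word = 0x16d0 → big-endian bytes:
  [0]=0x16  [1]=0xd0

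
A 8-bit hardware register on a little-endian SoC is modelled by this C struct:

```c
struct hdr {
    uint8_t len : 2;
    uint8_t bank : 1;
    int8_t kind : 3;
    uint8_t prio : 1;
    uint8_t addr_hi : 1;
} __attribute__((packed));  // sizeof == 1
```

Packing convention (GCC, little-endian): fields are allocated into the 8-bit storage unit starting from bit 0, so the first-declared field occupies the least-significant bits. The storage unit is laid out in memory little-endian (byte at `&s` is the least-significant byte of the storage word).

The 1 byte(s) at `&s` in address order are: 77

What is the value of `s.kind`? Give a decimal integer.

[0]=0x77 (little-endian) → word 0x77
len [0+:2] = (word>>0) & 0x3 = 3
bank [2+:1] = (word>>2) & 0x1 = 1
kind [3+:3] = (word>>3) & 0x7 = 6  ←
prio [6+:1] = (word>>6) & 0x1 = 1
addr_hi [7+:1] = (word>>7) & 0x1 = 0
kind signed 3b, MSB=1: 6 - 8 = -2

-2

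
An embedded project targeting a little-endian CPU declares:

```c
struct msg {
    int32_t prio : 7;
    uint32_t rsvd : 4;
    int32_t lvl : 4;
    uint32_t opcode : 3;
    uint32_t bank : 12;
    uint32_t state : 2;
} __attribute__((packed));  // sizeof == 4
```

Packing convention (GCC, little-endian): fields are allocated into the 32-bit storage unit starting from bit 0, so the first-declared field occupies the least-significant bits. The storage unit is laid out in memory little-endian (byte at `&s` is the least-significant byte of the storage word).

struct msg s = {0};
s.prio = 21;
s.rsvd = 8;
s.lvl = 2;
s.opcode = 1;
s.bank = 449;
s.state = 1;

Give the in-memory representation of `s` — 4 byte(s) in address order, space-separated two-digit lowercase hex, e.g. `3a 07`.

prio:7 = 21 → 0x15 << 0 → word 0x00000015
rsvd:4 = 8 → 0x8 << 7 → word 0x00000415
lvl:4 = 2 → 0x2 << 11 → word 0x00001415
opcode:3 = 1 → 0x1 << 15 → word 0x00009415
bank:12 = 449 → 0x1c1 << 18 → word 0x07049415
state:2 = 1 → 0x1 << 30 → word 0x47049415
word = 0x47049415 → little-endian bytes:
  [0]=0x15  [1]=0x94  [2]=0x04  [3]=0x47

15 94 04 47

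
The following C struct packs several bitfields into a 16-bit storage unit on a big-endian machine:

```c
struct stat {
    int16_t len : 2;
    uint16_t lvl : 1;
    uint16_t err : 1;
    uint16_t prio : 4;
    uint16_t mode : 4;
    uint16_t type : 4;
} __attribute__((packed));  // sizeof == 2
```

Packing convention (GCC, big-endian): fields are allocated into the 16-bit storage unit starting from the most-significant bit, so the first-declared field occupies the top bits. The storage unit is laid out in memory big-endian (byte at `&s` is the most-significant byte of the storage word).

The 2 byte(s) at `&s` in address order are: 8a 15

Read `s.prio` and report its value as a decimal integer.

10

[0]=0x8a [1]=0x15 (big-endian) → word 0x8a15
len [14+:2] = (word>>14) & 0x3 = 2
lvl [13+:1] = (word>>13) & 0x1 = 0
err [12+:1] = (word>>12) & 0x1 = 0
prio [8+:4] = (word>>8) & 0xf = 10  ←
mode [4+:4] = (word>>4) & 0xf = 1
type [0+:4] = (word>>0) & 0xf = 5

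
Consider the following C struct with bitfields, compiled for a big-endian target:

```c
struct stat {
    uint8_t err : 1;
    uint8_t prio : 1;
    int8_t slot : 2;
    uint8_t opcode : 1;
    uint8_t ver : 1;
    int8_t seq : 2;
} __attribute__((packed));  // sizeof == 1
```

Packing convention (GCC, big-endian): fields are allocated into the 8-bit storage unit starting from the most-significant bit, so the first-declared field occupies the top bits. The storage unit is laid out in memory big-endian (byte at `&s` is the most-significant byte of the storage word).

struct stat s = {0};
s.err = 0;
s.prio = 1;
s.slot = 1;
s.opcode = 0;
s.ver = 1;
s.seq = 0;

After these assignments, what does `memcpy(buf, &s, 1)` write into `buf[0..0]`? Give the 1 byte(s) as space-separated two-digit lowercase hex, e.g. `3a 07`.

[7+:1] err=0 & 0x1 = 0x0; word=0x00
[6+:1] prio=1 & 0x1 = 0x1; word=0x40
[4+:2] slot=1 & 0x3 = 0x1; word=0x50
[3+:1] opcode=0 & 0x1 = 0x0; word=0x50
[2+:1] ver=1 & 0x1 = 0x1; word=0x54
[0+:2] seq=0 & 0x3 = 0x0; word=0x54
word = 0x54 → big-endian bytes:
  [0]=0x54

54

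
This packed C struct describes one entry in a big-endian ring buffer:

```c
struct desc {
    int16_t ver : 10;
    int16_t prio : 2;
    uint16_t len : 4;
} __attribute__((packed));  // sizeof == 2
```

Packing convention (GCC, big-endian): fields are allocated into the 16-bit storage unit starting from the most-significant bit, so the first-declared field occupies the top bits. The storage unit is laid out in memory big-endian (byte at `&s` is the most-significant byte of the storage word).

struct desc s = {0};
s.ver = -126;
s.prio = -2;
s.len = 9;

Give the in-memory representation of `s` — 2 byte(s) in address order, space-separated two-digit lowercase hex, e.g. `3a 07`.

ver:10 = -126 → 0x382 << 6 → word 0xe080
prio:2 = -2 → 0x2 << 4 → word 0xe0a0
len:4 = 9 → 0x9 << 0 → word 0xe0a9
word = 0xe0a9 → big-endian bytes:
  [0]=0xe0  [1]=0xa9

e0 a9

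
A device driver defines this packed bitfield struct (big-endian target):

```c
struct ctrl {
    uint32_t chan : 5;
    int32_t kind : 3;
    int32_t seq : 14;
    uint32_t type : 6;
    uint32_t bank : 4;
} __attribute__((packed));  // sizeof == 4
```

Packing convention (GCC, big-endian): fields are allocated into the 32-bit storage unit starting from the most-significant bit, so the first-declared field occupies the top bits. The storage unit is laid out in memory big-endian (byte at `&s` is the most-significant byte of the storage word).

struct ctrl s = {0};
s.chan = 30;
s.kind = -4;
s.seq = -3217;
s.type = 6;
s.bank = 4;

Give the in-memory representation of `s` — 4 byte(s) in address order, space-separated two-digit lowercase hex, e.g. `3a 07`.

[27+:5] chan=30 & 0x1f = 0x1e; word=0xf0000000
[24+:3] kind=-4 & 0x7 = 0x4; word=0xf4000000
[10+:14] seq=-3217 & 0x3fff = 0x336f; word=0xf4cdbc00
[4+:6] type=6 & 0x3f = 0x6; word=0xf4cdbc60
[0+:4] bank=4 & 0xf = 0x4; word=0xf4cdbc64
word = 0xf4cdbc64 → big-endian bytes:
  [0]=0xf4  [1]=0xcd  [2]=0xbc  [3]=0x64

f4 cd bc 64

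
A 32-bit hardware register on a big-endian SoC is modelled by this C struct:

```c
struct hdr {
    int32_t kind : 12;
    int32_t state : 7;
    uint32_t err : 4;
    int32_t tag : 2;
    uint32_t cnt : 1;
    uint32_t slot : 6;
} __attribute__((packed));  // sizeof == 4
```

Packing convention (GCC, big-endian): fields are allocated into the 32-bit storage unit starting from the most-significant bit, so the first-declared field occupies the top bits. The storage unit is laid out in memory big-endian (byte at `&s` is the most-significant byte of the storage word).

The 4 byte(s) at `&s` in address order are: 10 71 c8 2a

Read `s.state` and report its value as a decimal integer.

[0]=0x10 [1]=0x71 [2]=0xc8 [3]=0x2a (big-endian) → word 0x1071c82a
kind:12 @ bit 20 → (0x1071c82a>>20)&0xfff = 0x107
state:7 @ bit 13 → (0x1071c82a>>13)&0x7f = 0xe  ←
err:4 @ bit 9 → (0x1071c82a>>9)&0xf = 0x4
tag:2 @ bit 7 → (0x1071c82a>>7)&0x3 = 0x0
cnt:1 @ bit 6 → (0x1071c82a>>6)&0x1 = 0x0
slot:6 @ bit 0 → (0x1071c82a>>0)&0x3f = 0x2a
state signed 7b, MSB=0: value = 14

14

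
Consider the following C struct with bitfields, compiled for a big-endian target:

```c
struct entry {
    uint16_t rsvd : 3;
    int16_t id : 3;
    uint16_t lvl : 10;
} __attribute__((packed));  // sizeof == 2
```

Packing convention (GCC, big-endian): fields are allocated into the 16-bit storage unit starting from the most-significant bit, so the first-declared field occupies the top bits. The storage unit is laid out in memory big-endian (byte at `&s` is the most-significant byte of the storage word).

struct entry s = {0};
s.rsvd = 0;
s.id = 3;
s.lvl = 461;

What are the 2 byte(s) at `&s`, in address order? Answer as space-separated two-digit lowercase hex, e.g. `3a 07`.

0d cd

[13+:3] rsvd=0 & 0x7 = 0x0; word=0x0000
[10+:3] id=3 & 0x7 = 0x3; word=0x0c00
[0+:10] lvl=461 & 0x3ff = 0x1cd; word=0x0dcd
word = 0x0dcd → big-endian bytes:
  [0]=0x0d  [1]=0xcd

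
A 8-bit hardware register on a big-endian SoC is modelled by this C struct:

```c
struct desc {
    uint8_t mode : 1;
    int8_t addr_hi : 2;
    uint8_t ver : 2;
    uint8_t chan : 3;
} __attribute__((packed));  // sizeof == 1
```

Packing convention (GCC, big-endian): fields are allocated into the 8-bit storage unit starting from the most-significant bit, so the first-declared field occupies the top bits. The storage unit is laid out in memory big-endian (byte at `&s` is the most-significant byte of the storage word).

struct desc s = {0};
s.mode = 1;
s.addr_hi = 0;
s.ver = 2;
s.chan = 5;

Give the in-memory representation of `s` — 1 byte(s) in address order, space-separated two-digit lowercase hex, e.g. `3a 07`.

mode:1 = 1 → 0x1 << 7 → word 0x80
addr_hi:2 = 0 → 0x0 << 5 → word 0x80
ver:2 = 2 → 0x2 << 3 → word 0x90
chan:3 = 5 → 0x5 << 0 → word 0x95
word = 0x95 → big-endian bytes:
  [0]=0x95

95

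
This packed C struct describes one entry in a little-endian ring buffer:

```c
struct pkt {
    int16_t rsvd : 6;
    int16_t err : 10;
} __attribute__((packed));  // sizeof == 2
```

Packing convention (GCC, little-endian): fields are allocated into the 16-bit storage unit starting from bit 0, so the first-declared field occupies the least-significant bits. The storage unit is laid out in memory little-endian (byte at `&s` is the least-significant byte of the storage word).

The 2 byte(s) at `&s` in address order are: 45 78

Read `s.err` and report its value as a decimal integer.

[0]=0x45 [1]=0x78 (little-endian) → word 0x7845
rsvd [0+:6] = (word>>0) & 0x3f = 5
err [6+:10] = (word>>6) & 0x3ff = 481  ←
err signed 10b, MSB=0: value = 481

481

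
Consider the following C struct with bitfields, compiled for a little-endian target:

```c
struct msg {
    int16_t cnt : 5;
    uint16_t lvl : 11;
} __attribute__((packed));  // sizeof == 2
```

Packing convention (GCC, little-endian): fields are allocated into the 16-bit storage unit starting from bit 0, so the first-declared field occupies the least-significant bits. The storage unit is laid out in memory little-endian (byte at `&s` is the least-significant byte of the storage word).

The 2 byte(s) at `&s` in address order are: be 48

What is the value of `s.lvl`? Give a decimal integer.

[0]=0xbe [1]=0x48 (little-endian) → word 0x48be
cnt [0+:5] = (word>>0) & 0x1f = 30
lvl [5+:11] = (word>>5) & 0x7ff = 581  ←

581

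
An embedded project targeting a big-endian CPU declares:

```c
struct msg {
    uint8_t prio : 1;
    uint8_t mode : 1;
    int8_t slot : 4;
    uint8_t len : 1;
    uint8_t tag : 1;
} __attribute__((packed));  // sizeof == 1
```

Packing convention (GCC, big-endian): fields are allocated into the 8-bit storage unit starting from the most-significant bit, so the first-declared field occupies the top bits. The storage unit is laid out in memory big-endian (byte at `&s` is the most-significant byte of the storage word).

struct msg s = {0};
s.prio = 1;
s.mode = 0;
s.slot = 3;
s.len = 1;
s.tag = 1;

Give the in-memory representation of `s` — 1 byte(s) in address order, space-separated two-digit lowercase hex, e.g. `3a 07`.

8f

prio:1 = 1 → 0x1 << 7 → word 0x80
mode:1 = 0 → 0x0 << 6 → word 0x80
slot:4 = 3 → 0x3 << 2 → word 0x8c
len:1 = 1 → 0x1 << 1 → word 0x8e
tag:1 = 1 → 0x1 << 0 → word 0x8f
word = 0x8f → big-endian bytes:
  [0]=0x8f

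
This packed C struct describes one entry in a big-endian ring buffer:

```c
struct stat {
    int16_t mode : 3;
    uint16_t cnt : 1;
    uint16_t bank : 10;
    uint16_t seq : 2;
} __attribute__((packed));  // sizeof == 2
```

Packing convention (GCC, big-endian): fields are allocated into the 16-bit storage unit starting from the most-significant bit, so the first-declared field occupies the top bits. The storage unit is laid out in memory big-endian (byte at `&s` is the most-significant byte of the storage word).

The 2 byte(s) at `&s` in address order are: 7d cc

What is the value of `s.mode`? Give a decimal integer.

[0]=0x7d [1]=0xcc (big-endian) → word 0x7dcc
mode [13+:3] = (word>>13) & 0x7 = 3  ←
cnt [12+:1] = (word>>12) & 0x1 = 1
bank [2+:10] = (word>>2) & 0x3ff = 883
seq [0+:2] = (word>>0) & 0x3 = 0
mode signed 3b, MSB=0: value = 3

3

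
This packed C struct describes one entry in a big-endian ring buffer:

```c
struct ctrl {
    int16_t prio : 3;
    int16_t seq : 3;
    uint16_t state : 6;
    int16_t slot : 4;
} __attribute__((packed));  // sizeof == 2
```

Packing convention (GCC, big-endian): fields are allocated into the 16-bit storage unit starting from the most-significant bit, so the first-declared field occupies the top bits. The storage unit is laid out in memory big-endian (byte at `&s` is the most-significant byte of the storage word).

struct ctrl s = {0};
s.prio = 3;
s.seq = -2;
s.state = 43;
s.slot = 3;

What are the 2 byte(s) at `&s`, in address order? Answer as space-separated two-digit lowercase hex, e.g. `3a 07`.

7a b3

prio (3b) val=3 bits=0x3 at bit 13: 0x6000
seq (3b) val=-2 bits=0x6 at bit 10: 0x7800
state (6b) val=43 bits=0x2b at bit 4: 0x7ab0
slot (4b) val=3 bits=0x3 at bit 0: 0x7ab3
word = 0x7ab3 → big-endian bytes:
  [0]=0x7a  [1]=0xb3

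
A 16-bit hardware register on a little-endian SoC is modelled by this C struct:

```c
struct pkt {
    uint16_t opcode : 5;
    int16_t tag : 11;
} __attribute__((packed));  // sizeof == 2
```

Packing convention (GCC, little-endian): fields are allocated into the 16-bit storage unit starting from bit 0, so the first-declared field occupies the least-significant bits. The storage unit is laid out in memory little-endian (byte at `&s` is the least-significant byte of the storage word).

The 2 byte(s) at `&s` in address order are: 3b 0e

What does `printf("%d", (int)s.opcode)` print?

27

[0]=0x3b [1]=0x0e (little-endian) → word 0x0e3b
opcode:5 @ bit 0 → (0x0e3b>>0)&0x1f = 0x1b  ←
tag:11 @ bit 5 → (0x0e3b>>5)&0x7ff = 0x71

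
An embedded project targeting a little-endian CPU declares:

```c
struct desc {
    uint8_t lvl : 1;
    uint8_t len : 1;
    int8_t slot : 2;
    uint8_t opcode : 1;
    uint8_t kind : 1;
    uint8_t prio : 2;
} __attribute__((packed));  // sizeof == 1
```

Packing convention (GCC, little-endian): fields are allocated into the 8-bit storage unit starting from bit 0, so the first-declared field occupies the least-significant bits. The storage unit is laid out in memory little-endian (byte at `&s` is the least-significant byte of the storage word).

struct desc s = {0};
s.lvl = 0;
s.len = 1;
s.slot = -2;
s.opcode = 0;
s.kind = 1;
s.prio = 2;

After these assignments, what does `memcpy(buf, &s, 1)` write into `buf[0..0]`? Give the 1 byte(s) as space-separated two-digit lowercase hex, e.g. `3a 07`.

aa

lvl (1b) val=0 bits=0x0 at bit 0: 0x00
len (1b) val=1 bits=0x1 at bit 1: 0x02
slot (2b) val=-2 bits=0x2 at bit 2: 0x0a
opcode (1b) val=0 bits=0x0 at bit 4: 0x0a
kind (1b) val=1 bits=0x1 at bit 5: 0x2a
prio (2b) val=2 bits=0x2 at bit 6: 0xaa
word = 0xaa → little-endian bytes:
  [0]=0xaa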